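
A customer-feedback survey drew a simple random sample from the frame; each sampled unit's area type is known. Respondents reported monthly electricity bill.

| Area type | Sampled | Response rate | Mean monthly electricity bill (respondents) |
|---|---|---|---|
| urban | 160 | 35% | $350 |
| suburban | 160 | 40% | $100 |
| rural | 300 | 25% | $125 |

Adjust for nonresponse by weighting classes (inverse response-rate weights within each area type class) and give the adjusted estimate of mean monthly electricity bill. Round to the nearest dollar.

With weight = n_sampled/n_responded per class, the weighted class total is n_sampled:
  urban: 160 × 350 = 56,000
  suburban: 160 × 100 = 16,000
  rural: 300 × 125 = 37,500
Adjusted estimate = 109,500 / 620 = 176.613 → $177.

$177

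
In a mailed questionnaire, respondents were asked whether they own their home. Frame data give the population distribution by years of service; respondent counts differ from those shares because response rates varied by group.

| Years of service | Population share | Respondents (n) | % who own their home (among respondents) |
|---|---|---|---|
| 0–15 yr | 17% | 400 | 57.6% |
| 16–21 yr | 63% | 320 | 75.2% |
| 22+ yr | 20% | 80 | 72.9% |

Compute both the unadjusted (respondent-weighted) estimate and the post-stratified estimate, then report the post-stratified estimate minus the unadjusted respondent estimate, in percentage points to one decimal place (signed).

+5.6 percentage points

Naive respondent-only estimate (weights = respondent counts):
  (400/800)×57.6 + (320/800)×75.2 + (80/800)×72.9 = 66.17%
Reweighting by population years of service shares:
  0.17×57.6 + 0.63×75.2 + 0.2×72.9 = 71.748%
Difference = 71.748 − 66.17 = 5.578 pp.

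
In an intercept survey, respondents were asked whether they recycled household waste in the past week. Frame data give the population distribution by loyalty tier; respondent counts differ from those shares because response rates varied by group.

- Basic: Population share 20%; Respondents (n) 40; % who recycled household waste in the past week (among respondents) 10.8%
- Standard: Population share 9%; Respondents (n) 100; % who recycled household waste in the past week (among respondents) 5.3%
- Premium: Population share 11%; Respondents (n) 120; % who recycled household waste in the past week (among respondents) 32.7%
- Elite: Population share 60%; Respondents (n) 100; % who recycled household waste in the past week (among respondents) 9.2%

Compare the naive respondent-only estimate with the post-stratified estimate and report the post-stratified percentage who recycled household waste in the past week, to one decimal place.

Unadjusted (pooled respondent) estimate weights by respondent counts:
  (40/360)×10.8 + (100/360)×5.3 + (120/360)×32.7 + (100/360)×9.2 = 16.1278%
Reweighting by population loyalty tier shares:
  0.2×10.8 + 0.09×5.3 + 0.11×32.7 + 0.6×9.2 = 11.754%

11.8%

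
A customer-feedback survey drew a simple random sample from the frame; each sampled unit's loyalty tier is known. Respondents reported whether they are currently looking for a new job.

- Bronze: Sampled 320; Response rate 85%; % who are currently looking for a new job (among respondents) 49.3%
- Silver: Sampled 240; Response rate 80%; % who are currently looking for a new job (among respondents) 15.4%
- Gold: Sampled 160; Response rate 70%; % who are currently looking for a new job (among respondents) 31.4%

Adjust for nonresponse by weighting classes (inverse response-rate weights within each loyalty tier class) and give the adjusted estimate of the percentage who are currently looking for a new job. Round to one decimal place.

34.0%

Weighting each respondent by the inverse class response rate inflates each class back to its sampled size, so the class weight is n_sampled:
  Bronze: 320 × 49.3 = 15,776
  Silver: 240 × 15.4 = 3696
  Gold: 160 × 31.4 = 5024
Adjusted estimate = 24,496 / 720 = 34.0222 → 34.0%.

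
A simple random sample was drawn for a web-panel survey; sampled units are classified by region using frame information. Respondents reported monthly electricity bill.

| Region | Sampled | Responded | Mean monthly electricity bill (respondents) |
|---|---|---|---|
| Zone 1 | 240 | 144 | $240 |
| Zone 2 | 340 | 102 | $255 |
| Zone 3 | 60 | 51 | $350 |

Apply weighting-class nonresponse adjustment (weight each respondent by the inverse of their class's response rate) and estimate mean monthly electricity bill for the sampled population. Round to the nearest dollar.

Class response rates: Zone 1 144/240 = 60%, Zone 2 102/340 = 30%, Zone 3 51/60 = 85%.
Each respondent's weight = sampled/responded in their class; summing within a class gives n_sampled, so:
  Zone 1: 240 × 240 = 57,600
  Zone 2: 340 × 255 = 86,700
  Zone 3: 60 × 350 = 21,000
Adjusted estimate = 165,300 / 640 = 258.281 → $258.

$258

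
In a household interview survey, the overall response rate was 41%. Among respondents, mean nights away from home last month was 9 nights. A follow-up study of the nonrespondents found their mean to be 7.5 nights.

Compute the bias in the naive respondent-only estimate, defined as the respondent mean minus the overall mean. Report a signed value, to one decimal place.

Nonresponse fraction = 1 − 0.41 = 0.59.
Bias = (nonresponse fraction) × (respondent mean − nonrespondent mean)
     = 0.59 × (9 − 7.5) = 0.59 × 1.5 = 0.885.

+0.9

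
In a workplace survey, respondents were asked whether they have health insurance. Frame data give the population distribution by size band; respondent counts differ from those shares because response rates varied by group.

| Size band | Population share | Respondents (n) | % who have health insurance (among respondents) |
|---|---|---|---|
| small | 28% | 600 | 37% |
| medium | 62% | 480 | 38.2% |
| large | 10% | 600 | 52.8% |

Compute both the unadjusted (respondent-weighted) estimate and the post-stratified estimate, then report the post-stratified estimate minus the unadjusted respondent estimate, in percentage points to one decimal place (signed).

Naive respondent-only estimate (weights = respondent counts):
  (600/1680)×37 + (480/1680)×38.2 + (600/1680)×52.8 = 42.9857%
Post-stratified estimate weights by population shares:
  0.28×37 + 0.62×38.2 + 0.1×52.8 = 39.324%
Difference = 39.324 − 42.9857 = -3.6617 pp.

-3.7 percentage points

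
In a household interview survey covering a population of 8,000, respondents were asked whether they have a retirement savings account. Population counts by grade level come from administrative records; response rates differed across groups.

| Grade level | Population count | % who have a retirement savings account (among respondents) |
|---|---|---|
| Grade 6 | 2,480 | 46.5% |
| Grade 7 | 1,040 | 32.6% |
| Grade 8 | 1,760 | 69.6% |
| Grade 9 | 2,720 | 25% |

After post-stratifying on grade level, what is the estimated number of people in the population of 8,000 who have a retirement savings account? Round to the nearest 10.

Estimated count per cell = population count × respondent percentage:
  Grade 6: 2,480 × 46.5% = 1153.2
  Grade 7: 1,040 × 32.6% = 339.04
  Grade 8: 1,760 × 69.6% = 1224.96
  Grade 9: 2,720 × 25% = 680
Estimated total = 3397.2 → 3,400.

3,400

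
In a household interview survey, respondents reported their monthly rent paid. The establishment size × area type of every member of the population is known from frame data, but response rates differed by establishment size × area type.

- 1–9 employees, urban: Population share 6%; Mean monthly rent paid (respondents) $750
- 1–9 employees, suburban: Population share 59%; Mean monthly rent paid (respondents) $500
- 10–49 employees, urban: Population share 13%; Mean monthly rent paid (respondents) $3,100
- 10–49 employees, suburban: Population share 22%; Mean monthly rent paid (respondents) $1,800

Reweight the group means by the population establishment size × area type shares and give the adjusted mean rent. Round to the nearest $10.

Each cell contributes population-share × respondent value:
  1–9 employees, urban: 0.06 × 750 = 45
  1–9 employees, suburban: 0.59 × 500 = 295
  10–49 employees, urban: 0.13 × 3100 = 403
  10–49 employees, suburban: 0.22 × 1800 = 396
Post-stratified estimate = 1139 → $1,140.

$1,140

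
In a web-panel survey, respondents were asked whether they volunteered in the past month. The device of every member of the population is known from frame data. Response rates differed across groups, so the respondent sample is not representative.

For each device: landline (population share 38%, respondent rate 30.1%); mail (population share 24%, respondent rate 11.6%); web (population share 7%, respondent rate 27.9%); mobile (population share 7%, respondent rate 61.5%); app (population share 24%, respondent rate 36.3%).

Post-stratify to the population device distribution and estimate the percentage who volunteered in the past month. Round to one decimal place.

29.2%

Post-stratification weights by population share, not respondent share:
  landline: 0.38 × 30.1 = 11.438
  mail: 0.24 × 11.6 = 2.784
  web: 0.07 × 27.9 = 1.953
  mobile: 0.07 × 61.5 = 4.305
  app: 0.24 × 36.3 = 8.712
Post-stratified estimate = 29.192 → 29.2%.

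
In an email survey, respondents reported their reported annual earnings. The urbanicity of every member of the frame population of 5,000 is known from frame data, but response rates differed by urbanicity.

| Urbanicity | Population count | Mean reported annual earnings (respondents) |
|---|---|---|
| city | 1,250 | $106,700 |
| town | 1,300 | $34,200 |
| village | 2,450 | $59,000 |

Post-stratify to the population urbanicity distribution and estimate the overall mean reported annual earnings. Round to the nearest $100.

$64,500

Each cell contributes population-share × respondent value:
  city: (1,250/5,000) × 106,700 = 26,675
  town: (1,300/5,000) × 34,200 = 8892
  village: (2,450/5,000) × 59,000 = 28,910
Post-stratified estimate = 64,477 → $64,500.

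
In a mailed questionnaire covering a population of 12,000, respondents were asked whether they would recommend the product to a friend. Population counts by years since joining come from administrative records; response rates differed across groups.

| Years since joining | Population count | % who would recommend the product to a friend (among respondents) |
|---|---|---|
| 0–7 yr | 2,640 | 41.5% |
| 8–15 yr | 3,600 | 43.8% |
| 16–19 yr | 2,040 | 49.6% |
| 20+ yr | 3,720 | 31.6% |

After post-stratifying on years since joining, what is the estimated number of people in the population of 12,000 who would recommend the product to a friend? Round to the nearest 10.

Each cell contributes its population count × the respondent rate:
  0–7 yr: 2,640 × 41.5% = 1095.6
  8–15 yr: 3,600 × 43.8% = 1576.8
  16–19 yr: 2,040 × 49.6% = 1011.84
  20+ yr: 3,720 × 31.6% = 1175.52
Estimated total = 4859.76 → 4,860.

4,860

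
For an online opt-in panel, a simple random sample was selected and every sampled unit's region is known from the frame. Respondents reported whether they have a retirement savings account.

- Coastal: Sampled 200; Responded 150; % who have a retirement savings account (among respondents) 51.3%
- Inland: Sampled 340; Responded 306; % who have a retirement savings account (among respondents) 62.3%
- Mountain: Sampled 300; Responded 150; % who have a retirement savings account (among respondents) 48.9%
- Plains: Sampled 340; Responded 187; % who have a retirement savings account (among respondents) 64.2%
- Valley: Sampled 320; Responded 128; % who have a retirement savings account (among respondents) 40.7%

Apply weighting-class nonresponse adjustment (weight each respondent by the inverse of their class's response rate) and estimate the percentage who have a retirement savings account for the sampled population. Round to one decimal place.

54.0%

Class response rates: Coastal 150/200 = 75%, Inland 306/340 = 90%, Mountain 150/300 = 50%, Plains 187/340 = 55%, Valley 128/320 = 40%.
Weighting each respondent by the inverse class response rate inflates each class back to its sampled size, so the class weight is n_sampled:
  Coastal: 200 × 51.3 = 10,260
  Inland: 340 × 62.3 = 21,182
  Mountain: 300 × 48.9 = 14,670
  Plains: 340 × 64.2 = 21,828
  Valley: 320 × 40.7 = 13,024
Adjusted estimate = 80,964 / 1,500 = 53.976 → 54.0%.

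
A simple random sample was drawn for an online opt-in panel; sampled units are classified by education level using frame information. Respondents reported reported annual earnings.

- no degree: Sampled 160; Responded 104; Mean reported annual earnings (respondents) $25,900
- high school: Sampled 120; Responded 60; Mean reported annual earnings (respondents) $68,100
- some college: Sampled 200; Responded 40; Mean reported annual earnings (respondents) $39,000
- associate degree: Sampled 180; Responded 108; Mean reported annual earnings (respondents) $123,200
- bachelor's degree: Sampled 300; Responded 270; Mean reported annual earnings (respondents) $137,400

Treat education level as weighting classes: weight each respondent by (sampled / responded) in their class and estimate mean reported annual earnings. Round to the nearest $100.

Response rates by class: no degree 104/160 = 65%, high school 60/120 = 50%, some college 40/200 = 20%, associate degree 108/180 = 60%, bachelor's degree 270/300 = 90%.
With weight = n_sampled/n_responded per class, the weighted class total is n_sampled:
  no degree: 160 × 25,900 = 4,144,000
  high school: 120 × 68,100 = 8,172,000
  some college: 200 × 39,000 = 7,800,000
  associate degree: 180 × 123,200 = 22,176,000
  bachelor's degree: 300 × 137,400 = 41,220,000
Adjusted estimate = 83,512,000 / 960 = 86991.7 → $87,000.

$87,000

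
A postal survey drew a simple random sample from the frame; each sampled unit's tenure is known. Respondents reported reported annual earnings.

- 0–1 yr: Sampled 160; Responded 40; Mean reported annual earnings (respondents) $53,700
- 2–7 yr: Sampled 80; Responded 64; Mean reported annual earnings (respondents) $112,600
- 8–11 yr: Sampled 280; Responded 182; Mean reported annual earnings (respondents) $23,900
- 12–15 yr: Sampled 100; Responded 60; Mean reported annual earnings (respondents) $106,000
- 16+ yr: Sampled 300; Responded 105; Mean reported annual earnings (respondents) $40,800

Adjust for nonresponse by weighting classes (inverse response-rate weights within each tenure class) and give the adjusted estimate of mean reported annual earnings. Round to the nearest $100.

$51,200

Response rates by class: 0–1 yr 40/160 = 25%, 2–7 yr 64/80 = 80%, 8–11 yr 182/280 = 65%, 12–15 yr 60/100 = 60%, 16+ yr 105/300 = 35%.
Inverse-response-rate weighting restores each class to its sampled count, so class totals weight by n_sampled:
  0–1 yr: 160 × 53,700 = 8,592,000
  2–7 yr: 80 × 112,600 = 9,008,000
  8–11 yr: 280 × 23,900 = 6,692,000
  12–15 yr: 100 × 106,000 = 10,600,000
  16+ yr: 300 × 40,800 = 12,240,000
Adjusted estimate = 47,132,000 / 920 = 51230.4 → $51,200.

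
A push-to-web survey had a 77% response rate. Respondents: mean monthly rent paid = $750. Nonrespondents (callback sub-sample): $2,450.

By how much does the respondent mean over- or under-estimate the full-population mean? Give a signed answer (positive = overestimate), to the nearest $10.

Nonresponse fraction = 1 − 0.77 = 0.23.
Bias = (nonresponse fraction) × (respondent mean − nonrespondent mean)
     = 0.23 × (750 − 2450) = 0.23 × -1700 = -391.

-$390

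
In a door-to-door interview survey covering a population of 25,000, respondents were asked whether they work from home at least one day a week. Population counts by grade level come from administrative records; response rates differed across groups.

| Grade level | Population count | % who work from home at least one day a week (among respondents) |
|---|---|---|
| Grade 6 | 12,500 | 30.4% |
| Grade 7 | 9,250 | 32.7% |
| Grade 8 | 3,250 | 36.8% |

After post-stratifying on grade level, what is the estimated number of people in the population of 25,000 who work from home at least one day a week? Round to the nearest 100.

Estimated count per cell = population count × respondent percentage:
  Grade 6: 12,500 × 30.4% = 3800
  Grade 7: 9,250 × 32.7% = 3024.75
  Grade 8: 3,250 × 36.8% = 1196
Estimated total = 8020.75 → 8,000.

8,000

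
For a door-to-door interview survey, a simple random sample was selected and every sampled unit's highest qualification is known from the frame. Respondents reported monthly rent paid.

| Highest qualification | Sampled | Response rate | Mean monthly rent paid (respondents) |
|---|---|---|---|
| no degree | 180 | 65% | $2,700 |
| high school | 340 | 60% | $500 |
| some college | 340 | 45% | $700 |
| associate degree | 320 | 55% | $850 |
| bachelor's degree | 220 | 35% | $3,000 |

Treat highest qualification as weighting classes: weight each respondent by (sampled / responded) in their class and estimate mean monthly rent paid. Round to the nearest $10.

With weight = n_sampled/n_responded per class, the weighted class total is n_sampled:
  no degree: 180 × 2700 = 486,000
  high school: 340 × 500 = 170,000
  some college: 340 × 700 = 238,000
  associate degree: 320 × 850 = 272,000
  bachelor's degree: 220 × 3000 = 660,000
Adjusted estimate = 1,826,000 / 1,400 = 1304.29 → $1,300.

$1,300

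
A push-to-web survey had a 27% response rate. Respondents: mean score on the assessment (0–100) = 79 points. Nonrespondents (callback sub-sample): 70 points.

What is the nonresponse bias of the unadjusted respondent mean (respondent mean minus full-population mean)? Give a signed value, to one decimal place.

+6.6

Nonresponse fraction = 1 − 0.27 = 0.73.
Bias = (nonresponse fraction) × (respondent mean − nonrespondent mean)
     = 0.73 × (79 − 70) = 0.73 × 9 = 6.57.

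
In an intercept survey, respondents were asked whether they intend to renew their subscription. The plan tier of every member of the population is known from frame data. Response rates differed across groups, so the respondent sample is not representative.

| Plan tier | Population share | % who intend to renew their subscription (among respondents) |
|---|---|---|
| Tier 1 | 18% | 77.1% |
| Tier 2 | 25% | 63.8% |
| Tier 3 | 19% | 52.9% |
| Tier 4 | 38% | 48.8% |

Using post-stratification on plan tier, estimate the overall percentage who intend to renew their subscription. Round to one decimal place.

Weight each group's respondent value by its population share:
  Tier 1: 0.18 × 77.1 = 13.878
  Tier 2: 0.25 × 63.8 = 15.95
  Tier 3: 0.19 × 52.9 = 10.051
  Tier 4: 0.38 × 48.8 = 18.544
Post-stratified estimate = 58.423 → 58.4%.

58.4%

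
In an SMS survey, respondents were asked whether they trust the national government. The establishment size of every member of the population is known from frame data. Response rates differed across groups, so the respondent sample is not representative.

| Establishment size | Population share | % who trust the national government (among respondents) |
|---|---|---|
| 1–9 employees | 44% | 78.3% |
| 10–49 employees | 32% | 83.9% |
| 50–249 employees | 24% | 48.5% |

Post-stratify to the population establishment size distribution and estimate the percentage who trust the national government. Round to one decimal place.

Post-stratification weights by population share, not respondent share:
  1–9 employees: 0.44 × 78.3 = 34.452
  10–49 employees: 0.32 × 83.9 = 26.848
  50–249 employees: 0.24 × 48.5 = 11.64
Post-stratified estimate = 72.94 → 72.9%.

72.9%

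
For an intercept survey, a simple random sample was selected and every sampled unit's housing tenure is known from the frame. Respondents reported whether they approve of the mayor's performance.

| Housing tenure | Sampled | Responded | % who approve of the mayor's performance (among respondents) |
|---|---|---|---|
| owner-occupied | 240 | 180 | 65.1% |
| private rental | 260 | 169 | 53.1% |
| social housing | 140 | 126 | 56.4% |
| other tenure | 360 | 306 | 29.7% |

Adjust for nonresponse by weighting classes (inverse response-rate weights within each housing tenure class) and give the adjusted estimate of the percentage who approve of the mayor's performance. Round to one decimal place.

Response rates by class: owner-occupied 180/240 = 75%, private rental 169/260 = 65%, social housing 126/140 = 90%, other tenure 306/360 = 85%.
Inverse-response-rate weighting restores each class to its sampled count, so class totals weight by n_sampled:
  owner-occupied: 240 × 65.1 = 15624
  private rental: 260 × 53.1 = 13,806
  social housing: 140 × 56.4 = 7896
  other tenure: 360 × 29.7 = 10,692
Adjusted estimate = 48,018 / 1,000 = 48.018 → 48.0%.

48.0%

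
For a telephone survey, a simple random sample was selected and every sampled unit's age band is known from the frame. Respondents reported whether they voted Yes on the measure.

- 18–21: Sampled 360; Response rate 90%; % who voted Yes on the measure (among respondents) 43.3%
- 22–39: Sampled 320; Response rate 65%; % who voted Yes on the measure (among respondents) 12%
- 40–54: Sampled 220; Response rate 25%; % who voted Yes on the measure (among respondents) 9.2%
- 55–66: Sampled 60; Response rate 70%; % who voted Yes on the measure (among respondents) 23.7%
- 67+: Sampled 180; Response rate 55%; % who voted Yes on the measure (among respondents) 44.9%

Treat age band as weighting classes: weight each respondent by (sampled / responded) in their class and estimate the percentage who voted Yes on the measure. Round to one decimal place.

27.2%

With weight = n_sampled/n_responded per class, the weighted class total is n_sampled:
  18–21: 360 × 43.3 = 15588
  22–39: 320 × 12 = 3840
  40–54: 220 × 9.2 = 2024
  55–66: 60 × 23.7 = 1422
  67+: 180 × 44.9 = 8082
Adjusted estimate = 30,956 / 1,140 = 27.1544 → 27.2%.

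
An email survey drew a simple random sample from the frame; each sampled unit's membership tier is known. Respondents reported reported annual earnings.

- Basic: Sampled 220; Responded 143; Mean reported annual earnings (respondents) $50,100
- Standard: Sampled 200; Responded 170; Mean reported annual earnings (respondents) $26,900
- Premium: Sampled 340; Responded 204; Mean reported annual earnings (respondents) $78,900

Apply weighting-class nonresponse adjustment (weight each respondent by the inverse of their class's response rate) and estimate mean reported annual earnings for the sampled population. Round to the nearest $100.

$56,900

Response rates by class: Basic 143/220 = 65%, Standard 170/200 = 85%, Premium 204/340 = 60%.
Each respondent's weight = sampled/responded in their class; summing within a class gives n_sampled, so:
  Basic: 220 × 50,100 = 11,022,000
  Standard: 200 × 26,900 = 5,380,000
  Premium: 340 × 78,900 = 26,826,000
Adjusted estimate = 43,228,000 / 760 = 56878.9 → $56,900.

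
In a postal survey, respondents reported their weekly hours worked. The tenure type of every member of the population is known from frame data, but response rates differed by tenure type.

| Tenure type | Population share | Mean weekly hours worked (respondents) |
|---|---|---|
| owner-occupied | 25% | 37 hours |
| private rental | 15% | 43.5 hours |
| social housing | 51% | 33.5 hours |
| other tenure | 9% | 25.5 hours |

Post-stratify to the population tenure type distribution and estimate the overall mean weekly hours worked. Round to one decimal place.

35.2

Each cell contributes population-share × respondent value:
  owner-occupied: 0.25 × 37 = 9.25
  private rental: 0.15 × 43.5 = 6.525
  social housing: 0.51 × 33.5 = 17.085
  other tenure: 0.09 × 25.5 = 2.295
Post-stratified estimate = 35.155 → 35.2.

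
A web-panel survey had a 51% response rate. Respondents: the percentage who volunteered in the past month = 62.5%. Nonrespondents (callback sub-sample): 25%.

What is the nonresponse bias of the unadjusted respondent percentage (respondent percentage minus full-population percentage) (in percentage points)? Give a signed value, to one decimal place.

Nonresponse fraction = 1 − 0.51 = 0.49.
Bias = (nonresponse fraction) × (respondent percentage − nonrespondent percentage)
     = 0.49 × (62.5 − 25) = 0.49 × 37.5 = 18.375.

+18.4 percentage points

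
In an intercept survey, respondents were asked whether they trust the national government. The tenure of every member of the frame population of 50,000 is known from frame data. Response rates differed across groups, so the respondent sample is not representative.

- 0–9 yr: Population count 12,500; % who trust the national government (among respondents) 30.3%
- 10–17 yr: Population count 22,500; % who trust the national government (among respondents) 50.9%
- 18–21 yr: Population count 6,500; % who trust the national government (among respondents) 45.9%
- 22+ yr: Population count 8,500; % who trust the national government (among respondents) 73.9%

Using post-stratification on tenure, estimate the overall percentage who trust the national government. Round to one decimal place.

Weight each group's respondent value by its population share:
  0–9 yr: (12,500/50,000) × 30.3 = 7.575
  10–17 yr: (22,500/50,000) × 50.9 = 22.905
  18–21 yr: (6,500/50,000) × 45.9 = 5.967
  22+ yr: (8,500/50,000) × 73.9 = 12.563
Post-stratified estimate = 49.01 → 49.0%.

49.0%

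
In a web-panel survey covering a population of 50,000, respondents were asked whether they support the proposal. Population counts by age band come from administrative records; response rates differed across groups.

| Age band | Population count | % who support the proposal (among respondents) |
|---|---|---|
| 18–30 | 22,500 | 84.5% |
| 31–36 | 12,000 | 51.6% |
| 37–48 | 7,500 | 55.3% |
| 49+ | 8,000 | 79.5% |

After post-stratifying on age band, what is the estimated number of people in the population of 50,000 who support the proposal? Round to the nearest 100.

Each cell contributes its population count × the respondent rate:
  18–30: 22,500 × 84.5% = 19012.5
  31–36: 12,000 × 51.6% = 6192
  37–48: 7,500 × 55.3% = 4147.5
  49+: 8,000 × 79.5% = 6360
Estimated total = 35,712 → 35,700.

35,700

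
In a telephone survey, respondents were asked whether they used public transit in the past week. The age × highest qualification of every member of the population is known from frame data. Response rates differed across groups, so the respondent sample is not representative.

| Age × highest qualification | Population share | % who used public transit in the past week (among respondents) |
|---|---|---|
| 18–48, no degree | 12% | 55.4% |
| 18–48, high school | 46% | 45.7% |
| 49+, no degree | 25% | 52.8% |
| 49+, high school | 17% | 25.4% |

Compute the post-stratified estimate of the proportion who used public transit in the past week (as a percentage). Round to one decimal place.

45.2%

Weight each group's respondent value by its population share:
  18–48, no degree: 0.12 × 55.4 = 6.648
  18–48, high school: 0.46 × 45.7 = 21.022
  49+, no degree: 0.25 × 52.8 = 13.2
  49+, high school: 0.17 × 25.4 = 4.318
Post-stratified estimate = 45.188 → 45.2%.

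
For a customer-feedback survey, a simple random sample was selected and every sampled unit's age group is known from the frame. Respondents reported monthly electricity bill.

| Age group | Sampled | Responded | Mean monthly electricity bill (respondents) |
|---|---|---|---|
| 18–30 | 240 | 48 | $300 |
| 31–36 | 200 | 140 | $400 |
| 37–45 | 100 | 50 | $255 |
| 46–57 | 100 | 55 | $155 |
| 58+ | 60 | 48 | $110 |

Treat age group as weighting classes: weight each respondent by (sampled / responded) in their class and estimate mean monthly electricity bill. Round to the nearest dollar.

Class response rates: 18–30 48/240 = 20%, 31–36 140/200 = 70%, 37–45 50/100 = 50%, 46–57 55/100 = 55%, 58+ 48/60 = 80%.
Inverse-response-rate weighting restores each class to its sampled count, so class totals weight by n_sampled:
  18–30: 240 × 300 = 72,000
  31–36: 200 × 400 = 80,000
  37–45: 100 × 255 = 25,500
  46–57: 100 × 155 = 15,500
  58+: 60 × 110 = 6600
Adjusted estimate = 199,600 / 700 = 285.143 → $285.

$285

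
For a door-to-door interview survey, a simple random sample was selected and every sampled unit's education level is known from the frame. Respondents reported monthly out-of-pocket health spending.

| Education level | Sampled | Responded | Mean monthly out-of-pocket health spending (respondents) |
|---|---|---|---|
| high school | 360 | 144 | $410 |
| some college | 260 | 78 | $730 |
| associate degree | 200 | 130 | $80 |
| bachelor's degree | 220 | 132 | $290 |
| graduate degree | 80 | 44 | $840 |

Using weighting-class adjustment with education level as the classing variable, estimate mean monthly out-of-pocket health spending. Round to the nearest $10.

$430

Response rates by class: high school 144/360 = 40%, some college 78/260 = 30%, associate degree 130/200 = 65%, bachelor's degree 132/220 = 60%, graduate degree 44/80 = 55%.
With weight = n_sampled/n_responded per class, the weighted class total is n_sampled:
  high school: 360 × 410 = 147,600
  some college: 260 × 730 = 189,800
  associate degree: 200 × 80 = 16,000
  bachelor's degree: 220 × 290 = 63,800
  graduate degree: 80 × 840 = 67,200
Adjusted estimate = 484,400 / 1,120 = 432.5 → $430.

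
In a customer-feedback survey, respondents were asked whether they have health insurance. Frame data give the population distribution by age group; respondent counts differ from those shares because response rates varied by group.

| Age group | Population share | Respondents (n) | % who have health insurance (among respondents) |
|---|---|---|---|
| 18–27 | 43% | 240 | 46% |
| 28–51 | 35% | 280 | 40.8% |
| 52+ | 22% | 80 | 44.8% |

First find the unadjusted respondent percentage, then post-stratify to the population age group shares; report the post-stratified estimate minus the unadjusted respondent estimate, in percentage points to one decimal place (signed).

+0.5 percentage points

Unadjusted (pooled respondent) estimate weights by respondent counts:
  (240/600)×46 + (280/600)×40.8 + (80/600)×44.8 = 43.4133%
Post-stratified estimate weights by population shares:
  0.43×46 + 0.35×40.8 + 0.22×44.8 = 43.916%
Difference = 43.916 − 43.4133 = 0.5027 pp.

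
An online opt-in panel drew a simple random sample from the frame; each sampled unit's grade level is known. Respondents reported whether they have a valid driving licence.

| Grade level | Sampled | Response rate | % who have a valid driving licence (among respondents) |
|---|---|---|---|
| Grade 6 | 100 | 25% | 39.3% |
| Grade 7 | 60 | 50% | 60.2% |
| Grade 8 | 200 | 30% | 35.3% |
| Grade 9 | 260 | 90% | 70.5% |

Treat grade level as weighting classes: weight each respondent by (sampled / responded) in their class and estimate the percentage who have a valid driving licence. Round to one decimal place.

Each respondent's weight = sampled/responded in their class; summing within a class gives n_sampled, so:
  Grade 6: 100 × 39.3 = 3930
  Grade 7: 60 × 60.2 = 3612
  Grade 8: 200 × 35.3 = 7060
  Grade 9: 260 × 70.5 = 18,330
Adjusted estimate = 32,932 / 620 = 53.1161 → 53.1%.

53.1%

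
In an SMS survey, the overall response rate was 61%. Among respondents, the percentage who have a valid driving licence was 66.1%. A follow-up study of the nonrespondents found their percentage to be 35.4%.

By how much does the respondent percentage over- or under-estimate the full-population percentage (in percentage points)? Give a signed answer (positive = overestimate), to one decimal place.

Nonresponse fraction = 1 − 0.61 = 0.39.
Bias = (nonresponse fraction) × (respondent percentage − nonrespondent percentage)
     = 0.39 × (66.1 − 35.4) = 0.39 × 30.7 = 11.973.

+12.0 percentage points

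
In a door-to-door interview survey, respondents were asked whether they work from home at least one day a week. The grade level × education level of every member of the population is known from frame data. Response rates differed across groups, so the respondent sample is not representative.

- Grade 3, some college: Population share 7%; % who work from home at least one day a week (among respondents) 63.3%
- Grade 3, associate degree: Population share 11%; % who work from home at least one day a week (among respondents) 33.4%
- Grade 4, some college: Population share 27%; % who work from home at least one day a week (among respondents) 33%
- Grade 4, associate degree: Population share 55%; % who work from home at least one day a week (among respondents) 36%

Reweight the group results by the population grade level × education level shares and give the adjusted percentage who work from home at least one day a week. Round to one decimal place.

36.8%

Reweight to the known grade level × education level distribution:
  Grade 3, some college: 0.07 × 63.3 = 4.431
  Grade 3, associate degree: 0.11 × 33.4 = 3.674
  Grade 4, some college: 0.27 × 33 = 8.91
  Grade 4, associate degree: 0.55 × 36 = 19.8
Post-stratified estimate = 36.815 → 36.8%.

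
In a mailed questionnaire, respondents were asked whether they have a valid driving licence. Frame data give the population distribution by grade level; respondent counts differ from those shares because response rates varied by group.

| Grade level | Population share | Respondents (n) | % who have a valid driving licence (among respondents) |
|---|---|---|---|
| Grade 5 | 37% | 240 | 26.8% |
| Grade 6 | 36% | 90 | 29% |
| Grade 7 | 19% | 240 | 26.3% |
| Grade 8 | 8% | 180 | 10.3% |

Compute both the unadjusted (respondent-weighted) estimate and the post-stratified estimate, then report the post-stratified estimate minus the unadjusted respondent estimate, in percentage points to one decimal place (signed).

Unadjusted (pooled respondent) estimate weights by respondent counts:
  (240/750)×26.8 + (90/750)×29 + (240/750)×26.3 + (180/750)×10.3 = 22.944%
Post-stratified estimate weights by population shares:
  0.37×26.8 + 0.36×29 + 0.19×26.3 + 0.08×10.3 = 26.177%
Difference = 26.177 − 22.944 = 3.233 pp.

+3.2 percentage points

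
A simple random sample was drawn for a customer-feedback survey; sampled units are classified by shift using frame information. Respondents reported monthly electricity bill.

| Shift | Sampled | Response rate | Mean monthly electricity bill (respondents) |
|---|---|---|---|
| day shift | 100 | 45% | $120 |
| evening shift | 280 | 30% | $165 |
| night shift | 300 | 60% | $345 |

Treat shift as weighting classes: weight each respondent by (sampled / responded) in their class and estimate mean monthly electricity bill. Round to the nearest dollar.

$238

With weight = n_sampled/n_responded per class, the weighted class total is n_sampled:
  day shift: 100 × 120 = 12,000
  evening shift: 280 × 165 = 46,200
  night shift: 300 × 345 = 103,500
Adjusted estimate = 161,700 / 680 = 237.794 → $238.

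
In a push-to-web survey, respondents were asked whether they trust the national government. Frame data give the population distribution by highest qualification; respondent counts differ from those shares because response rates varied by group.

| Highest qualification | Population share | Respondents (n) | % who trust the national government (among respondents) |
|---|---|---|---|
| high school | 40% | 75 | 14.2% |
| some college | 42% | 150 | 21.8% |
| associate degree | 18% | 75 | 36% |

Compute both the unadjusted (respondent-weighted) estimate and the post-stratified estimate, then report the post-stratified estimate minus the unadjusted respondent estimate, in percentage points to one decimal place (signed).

Without adjustment, the pooled respondent share is:
  (75/300)×14.2 + (150/300)×21.8 + (75/300)×36 = 23.45%
Reweighting by population highest qualification shares:
  0.4×14.2 + 0.42×21.8 + 0.18×36 = 21.316%
Difference = 21.316 − 23.45 = -2.134 pp.

-2.1 percentage points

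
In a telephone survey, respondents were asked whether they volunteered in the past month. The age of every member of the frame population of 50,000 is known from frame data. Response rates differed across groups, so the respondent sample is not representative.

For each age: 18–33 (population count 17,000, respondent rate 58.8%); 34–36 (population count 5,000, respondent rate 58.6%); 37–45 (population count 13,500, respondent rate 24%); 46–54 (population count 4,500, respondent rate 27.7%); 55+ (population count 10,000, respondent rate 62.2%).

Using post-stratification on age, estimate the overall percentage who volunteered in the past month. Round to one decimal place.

47.3%

Weight each group's respondent value by its population share:
  18–33: (17,000/50,000) × 58.8 = 19.992
  34–36: (5,000/50,000) × 58.6 = 5.86
  37–45: (13,500/50,000) × 24 = 6.48
  46–54: (4,500/50,000) × 27.7 = 2.493
  55+: (10,000/50,000) × 62.2 = 12.44
Post-stratified estimate = 47.265 → 47.3%.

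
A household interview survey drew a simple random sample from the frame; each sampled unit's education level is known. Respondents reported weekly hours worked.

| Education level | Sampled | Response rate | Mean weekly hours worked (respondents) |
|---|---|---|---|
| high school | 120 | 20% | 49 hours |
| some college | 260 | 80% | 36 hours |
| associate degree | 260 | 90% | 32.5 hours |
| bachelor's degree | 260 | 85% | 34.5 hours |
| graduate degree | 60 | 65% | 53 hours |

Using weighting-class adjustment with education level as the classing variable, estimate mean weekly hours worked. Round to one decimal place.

37.3

Weighting each respondent by the inverse class response rate inflates each class back to its sampled size, so the class weight is n_sampled:
  high school: 120 × 49 = 5880
  some college: 260 × 36 = 9360
  associate degree: 260 × 32.5 = 8450
  bachelor's degree: 260 × 34.5 = 8970
  graduate degree: 60 × 53 = 3180
Adjusted estimate = 35,840 / 960 = 37.3333 → 37.3.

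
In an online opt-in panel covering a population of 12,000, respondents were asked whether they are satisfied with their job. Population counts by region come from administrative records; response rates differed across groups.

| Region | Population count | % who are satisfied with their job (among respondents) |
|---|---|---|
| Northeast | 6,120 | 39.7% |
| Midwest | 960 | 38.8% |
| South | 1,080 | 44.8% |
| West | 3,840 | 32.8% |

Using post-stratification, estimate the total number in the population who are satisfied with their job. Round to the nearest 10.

4,550

Apply each group's respondent rate to its population count:
  Northeast: 6,120 × 39.7% = 2429.64
  Midwest: 960 × 38.8% = 372.48
  South: 1,080 × 44.8% = 483.84
  West: 3,840 × 32.8% = 1259.52
Estimated total = 4545.48 → 4,550.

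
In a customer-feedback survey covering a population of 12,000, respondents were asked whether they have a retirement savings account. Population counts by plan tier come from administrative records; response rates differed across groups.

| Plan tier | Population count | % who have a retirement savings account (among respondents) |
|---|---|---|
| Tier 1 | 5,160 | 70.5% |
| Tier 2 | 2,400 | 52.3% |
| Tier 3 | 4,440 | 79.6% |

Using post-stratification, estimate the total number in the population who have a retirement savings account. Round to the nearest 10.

8,430

Estimated count per cell = population count × respondent percentage:
  Tier 1: 5,160 × 70.5% = 3637.8
  Tier 2: 2,400 × 52.3% = 1255.2
  Tier 3: 4,440 × 79.6% = 3534.24
Estimated total = 8427.24 → 8,430.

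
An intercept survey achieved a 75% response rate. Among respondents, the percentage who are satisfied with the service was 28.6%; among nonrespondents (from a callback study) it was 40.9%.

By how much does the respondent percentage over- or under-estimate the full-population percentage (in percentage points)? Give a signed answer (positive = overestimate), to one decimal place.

-3.1 percentage points

Nonresponse fraction = 1 − 0.75 = 0.25.
Bias = (nonresponse fraction) × (respondent percentage − nonrespondent percentage)
     = 0.25 × (28.6 − 40.9) = 0.25 × -12.3 = -3.075.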